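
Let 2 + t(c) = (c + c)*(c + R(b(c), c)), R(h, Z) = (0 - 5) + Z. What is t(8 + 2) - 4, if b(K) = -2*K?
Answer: 294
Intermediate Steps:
R(h, Z) = -5 + Z
t(c) = -2 + 2*c*(-5 + 2*c) (t(c) = -2 + (c + c)*(c + (-5 + c)) = -2 + (2*c)*(-5 + 2*c) = -2 + 2*c*(-5 + 2*c))
t(8 + 2) - 4 = (-2 - 10*(8 + 2) + 4*(8 + 2)²) - 4 = (-2 - 10*10 + 4*10²) - 4 = (-2 - 100 + 4*100) - 4 = (-2 - 100 + 400) - 4 = 298 - 4 = 294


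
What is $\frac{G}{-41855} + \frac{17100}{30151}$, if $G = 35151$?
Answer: $- \frac{31283391}{114724555} \approx -0.27268$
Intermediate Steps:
$\frac{G}{-41855} + \frac{17100}{30151} = \frac{35151}{-41855} + \frac{17100}{30151} = 35151 \left(- \frac{1}{41855}\right) + 17100 \cdot \frac{1}{30151} = - \frac{35151}{41855} + \frac{17100}{30151} = - \frac{31283391}{114724555}$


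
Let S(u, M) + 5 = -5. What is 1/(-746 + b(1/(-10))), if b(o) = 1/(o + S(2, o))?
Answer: -101/75356 ≈ -0.0013403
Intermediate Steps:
S(u, M) = -10 (S(u, M) = -5 - 5 = -10)
b(o) = 1/(-10 + o) (b(o) = 1/(o - 10) = 1/(-10 + o))
1/(-746 + b(1/(-10))) = 1/(-746 + 1/(-10 + 1/(-10))) = 1/(-746 + 1/(-10 - 1/10)) = 1/(-746 + 1/(-101/10)) = 1/(-746 - 10/101) = 1/(-75356/101) = -101/75356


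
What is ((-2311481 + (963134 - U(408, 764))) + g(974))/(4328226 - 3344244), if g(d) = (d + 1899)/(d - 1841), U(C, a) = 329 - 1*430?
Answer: -68760715/50183082 ≈ -1.3702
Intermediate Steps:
U(C, a) = -101 (U(C, a) = 329 - 430 = -101)
g(d) = (1899 + d)/(-1841 + d)
((-2311481 + (963134 - U(408, 764))) + g(974))/(4328226 - 3344244) = ((-2311481 + (963134 - 1*(-101))) + (1899 + 974)/(-1841 + 974))/(4328226 - 3344244) = ((-2311481 + (963134 + 101)) + 2873/(-867))/983982 = ((-2311481 + 963235) - 1/867*2873)*(1/983982) = (-1348246 - 169/51)*(1/983982) = -68760715/51*1/983982 = -68760715/50183082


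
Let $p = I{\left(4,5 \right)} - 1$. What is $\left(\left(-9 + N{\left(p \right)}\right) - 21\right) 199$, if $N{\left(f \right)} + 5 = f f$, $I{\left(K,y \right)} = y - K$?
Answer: $-6965$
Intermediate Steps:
$p = 0$ ($p = \left(5 - 4\right) - 1 = 1 - 1 = 0$)
$N{\left(f \right)} = -5 + f^{2}$ ($N{\left(f \right)} = -5 + f f = -5 + f^{2}$)
$\left(\left(-9 + N{\left(p \right)}\right) - 21\right) 199 = \left(\left(-9 - \left(5 - 0^{2}\right)\right) - 21\right) 199 = \left(\left(-9 + \left(-5 + 0\right)\right) - 21\right) 199 = \left(\left(-9 - 5\right) - 21\right) 199 = \left(-14 - 21\right) 199 = \left(-35\right) 199 = -6965$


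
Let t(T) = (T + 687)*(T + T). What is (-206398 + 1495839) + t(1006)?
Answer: 4695757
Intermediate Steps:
t(T) = 2*T*(687 + T) (t(T) = (687 + T)*(2*T) = 2*T*(687 + T))
(-206398 + 1495839) + t(1006) = (-206398 + 1495839) + 2*1006*(687 + 1006) = 1289441 + 2*1006*1693 = 1289441 + 3406316 = 4695757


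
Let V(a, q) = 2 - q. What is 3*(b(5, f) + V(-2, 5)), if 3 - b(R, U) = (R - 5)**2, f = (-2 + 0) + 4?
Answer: 0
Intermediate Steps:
f = 2 (f = -2 + 4 = 2)
b(R, U) = 3 - (-5 + R)**2 (b(R, U) = 3 - (R - 5)**2 = 3 - (-5 + R)**2)
3*(b(5, f) + V(-2, 5)) = 3*((3 - (-5 + 5)**2) + (2 - 1*5)) = 3*((3 - 1*0**2) + (2 - 5)) = 3*((3 - 1*0) - 3) = 3*((3 + 0) - 3) = 3*(3 - 3) = 3*0 = 0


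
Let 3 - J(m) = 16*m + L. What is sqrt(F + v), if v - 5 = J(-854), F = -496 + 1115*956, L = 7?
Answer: 3*sqrt(119901) ≈ 1038.8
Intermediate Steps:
J(m) = -4 - 16*m (J(m) = 3 - (16*m + 7) = 3 - (7 + 16*m) = 3 + (-7 - 16*m) = -4 - 16*m)
F = 1065444 (F = -496 + 1065940 = 1065444)
v = 13665 (v = 5 + (-4 - 16*(-854)) = 5 + (-4 + 13664) = 5 + 13660 = 13665)
sqrt(F + v) = sqrt(1065444 + 13665) = sqrt(1079109) = 3*sqrt(119901)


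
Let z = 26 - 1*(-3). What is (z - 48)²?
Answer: 361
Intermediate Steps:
z = 29 (z = 26 + 3 = 29)
(z - 48)² = (29 - 48)² = (-19)² = 361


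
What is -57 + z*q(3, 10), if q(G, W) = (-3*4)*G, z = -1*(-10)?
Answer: -417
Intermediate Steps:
z = 10
q(G, W) = -12*G
-57 + z*q(3, 10) = -57 + 10*(-12*3) = -57 + 10*(-36) = -57 - 360 = -417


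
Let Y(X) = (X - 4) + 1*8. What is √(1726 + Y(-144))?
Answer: √1586 ≈ 39.825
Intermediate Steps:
Y(X) = 4 + X (Y(X) = (-4 + X) + 8 = 4 + X)
√(1726 + Y(-144)) = √(1726 + (4 - 144)) = √(1726 - 140) = √1586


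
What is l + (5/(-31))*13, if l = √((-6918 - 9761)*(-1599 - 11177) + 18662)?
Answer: -65/31 + √213109566 ≈ 14596.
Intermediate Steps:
l = √213109566 (l = √(-16679*(-12776) + 18662) = √(213090904 + 18662) = √213109566 ≈ 14598.)
l + (5/(-31))*13 = √213109566 + (5/(-31))*13 = √213109566 - 1/31*5*13 = √213109566 - 5/31*13 = √213109566 - 65/31 = -65/31 + √213109566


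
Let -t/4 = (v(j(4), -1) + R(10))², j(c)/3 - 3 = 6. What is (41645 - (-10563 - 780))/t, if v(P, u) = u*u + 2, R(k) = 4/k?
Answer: -331175/289 ≈ -1145.9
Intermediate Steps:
j(c) = 27 (j(c) = 9 + 3*6 = 9 + 18 = 27)
v(P, u) = 2 + u² (v(P, u) = u² + 2 = 2 + u²)
t = -1156/25 (t = -4*((2 + (-1)²) + 4/10)² = -4*((2 + 1) + 4*(⅒))² = -4*(3 + ⅖)² = -4*(17/5)² = -4*289/25 = -1156/25 ≈ -46.240)
(41645 - (-10563 - 780))/t = (41645 - (-10563 - 780))/(-1156/25) = (41645 - 1*(-11343))*(-25/1156) = (41645 + 11343)*(-25/1156) = 52988*(-25/1156) = -331175/289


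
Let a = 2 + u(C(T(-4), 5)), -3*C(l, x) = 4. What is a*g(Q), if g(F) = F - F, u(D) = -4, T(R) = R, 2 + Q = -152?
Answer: 0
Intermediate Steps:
Q = -154 (Q = -2 - 152 = -154)
C(l, x) = -4/3 (C(l, x) = -⅓*4 = -4/3)
g(F) = 0
a = -2 (a = 2 - 4 = -2)
a*g(Q) = -2*0 = 0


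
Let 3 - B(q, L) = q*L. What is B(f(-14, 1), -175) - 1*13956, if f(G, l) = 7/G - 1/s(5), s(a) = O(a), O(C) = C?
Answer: -28151/2 ≈ -14076.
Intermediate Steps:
s(a) = a
f(G, l) = -⅕ + 7/G (f(G, l) = 7/G - 1/5 = 7/G - 1*⅕ = 7/G - ⅕ = -⅕ + 7/G)
B(q, L) = 3 - L*q (B(q, L) = 3 - q*L = 3 - L*q)
B(f(-14, 1), -175) - 1*13956 = (3 - 1*(-175)*(⅕)*(35 - 1*(-14))/(-14)) - 1*13956 = (3 - 1*(-175)*(⅕)*(-1/14)*(35 + 14)) - 13956 = (3 - 1*(-175)*(⅕)*(-1/14)*49) - 13956 = (3 - 1*(-175)*(-7/10)) - 13956 = (3 - 245/2) - 13956 = -239/2 - 13956 = -28151/2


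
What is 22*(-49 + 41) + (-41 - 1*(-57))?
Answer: -160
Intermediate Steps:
22*(-49 + 41) + (-41 - 1*(-57)) = 22*(-8) + (-41 + 57) = -176 + 16 = -160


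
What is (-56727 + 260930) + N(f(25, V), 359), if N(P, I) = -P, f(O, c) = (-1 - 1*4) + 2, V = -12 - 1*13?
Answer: 204206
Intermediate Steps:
V = -25 (V = -12 - 13 = -25)
f(O, c) = -3 (f(O, c) = (-1 - 4) + 2 = -5 + 2 = -3)
(-56727 + 260930) + N(f(25, V), 359) = (-56727 + 260930) - 1*(-3) = 204203 + 3 = 204206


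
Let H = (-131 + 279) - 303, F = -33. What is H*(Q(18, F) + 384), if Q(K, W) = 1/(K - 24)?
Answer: -356965/6 ≈ -59494.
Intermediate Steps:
Q(K, W) = 1/(-24 + K)
H = -155 (H = 148 - 303 = -155)
H*(Q(18, F) + 384) = -155*(1/(-24 + 18) + 384) = -155*(1/(-6) + 384) = -155*(-1/6 + 384) = -155*2303/6 = -356965/6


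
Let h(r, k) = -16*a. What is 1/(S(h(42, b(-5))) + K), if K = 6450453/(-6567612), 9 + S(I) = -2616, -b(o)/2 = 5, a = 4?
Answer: -2189204/5748810651 ≈ -0.00038081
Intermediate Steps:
b(o) = -10 (b(o) = -2*5 = -10)
h(r, k) = -64 (h(r, k) = -16*4 = -64)
S(I) = -2625 (S(I) = -9 - 2616 = -2625)
K = -2150151/2189204 (K = 6450453*(-1/6567612) = -2150151/2189204 ≈ -0.98216)
1/(S(h(42, b(-5))) + K) = 1/(-2625 - 2150151/2189204) = 1/(-5748810651/2189204) = -2189204/5748810651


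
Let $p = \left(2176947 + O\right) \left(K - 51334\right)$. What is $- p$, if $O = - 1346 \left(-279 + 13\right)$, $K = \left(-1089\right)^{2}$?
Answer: $-2876158757021$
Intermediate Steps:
$K = 1185921$
$O = 358036$ ($O = \left(-1346\right) \left(-266\right) = 358036$)
$p = 2876158757021$ ($p = \left(2176947 + 358036\right) \left(1185921 - 51334\right) = 2534983 \cdot 1134587 = 2876158757021$)
$- p = \left(-1\right) 2876158757021 = -2876158757021$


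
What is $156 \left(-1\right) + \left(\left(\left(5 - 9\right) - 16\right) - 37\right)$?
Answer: $-213$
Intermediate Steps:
$156 \left(-1\right) + \left(\left(\left(5 - 9\right) - 16\right) - 37\right) = -156 - 57 = -213$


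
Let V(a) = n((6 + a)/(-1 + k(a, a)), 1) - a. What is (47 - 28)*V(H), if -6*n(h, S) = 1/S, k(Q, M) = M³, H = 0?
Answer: -19/6 ≈ -3.1667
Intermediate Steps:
n(h, S) = -1/(6*S)
V(a) = -⅙ - a (V(a) = -⅙/1 - a = -⅙*1 - a = -⅙ - a)
(47 - 28)*V(H) = (47 - 28)*(-⅙ - 1*0) = 19*(-⅙ + 0) = 19*(-⅙) = -19/6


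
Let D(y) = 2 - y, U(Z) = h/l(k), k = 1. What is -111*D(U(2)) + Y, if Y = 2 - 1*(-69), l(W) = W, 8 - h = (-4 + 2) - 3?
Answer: 1292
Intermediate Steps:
h = 13 (h = 8 - ((-4 + 2) - 3) = 8 - (-2 - 3) = 8 - 1*(-5) = 8 + 5 = 13)
U(Z) = 13 (U(Z) = 13/1 = 13*1 = 13)
Y = 71 (Y = 2 + 69 = 71)
-111*D(U(2)) + Y = -111*(2 - 1*13) + 71 = -111*(2 - 13) + 71 = -111*(-11) + 71 = 1221 + 71 = 1292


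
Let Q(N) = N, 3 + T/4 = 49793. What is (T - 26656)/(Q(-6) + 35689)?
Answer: 172504/35683 ≈ 4.8344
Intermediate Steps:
T = 199160 (T = -12 + 4*49793 = -12 + 199172 = 199160)
(T - 26656)/(Q(-6) + 35689) = (199160 - 26656)/(-6 + 35689) = 172504/35683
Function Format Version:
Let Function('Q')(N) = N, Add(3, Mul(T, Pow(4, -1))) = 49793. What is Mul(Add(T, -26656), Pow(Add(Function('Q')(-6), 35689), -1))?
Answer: Rational(172504, 35683) ≈ 4.8344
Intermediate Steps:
T = 199160 (T = Add(-12, Mul(4, 49793)) = Add(-12, 199172) = 199160)
Mul(Add(T, -26656), Pow(Add(Function('Q')(-6), 35689), -1)) = Mul(Add(199160, -26656), Pow(Add(-6, 35689), -1)) = Mul(172504, Pow(35683, -1)) = Mul(172504, Rational(1, 35683)) = Rational(172504, 35683)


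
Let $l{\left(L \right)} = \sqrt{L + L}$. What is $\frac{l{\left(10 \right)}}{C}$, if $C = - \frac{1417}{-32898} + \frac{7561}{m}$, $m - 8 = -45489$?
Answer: $- \frac{2992467876 \sqrt{5}}{184295201} \approx -36.308$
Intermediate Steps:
$m = -45481$ ($m = 8 - 45489 = -45481$)
$l{\left(L \right)} = \sqrt{2} \sqrt{L}$ ($l{\left(L \right)} = \sqrt{2 L} = \sqrt{2} \sqrt{L}$)
$C = - \frac{184295201}{1496233938}$ ($C = - \frac{1417}{-32898} + \frac{7561}{-45481} = \left(-1417\right) \left(- \frac{1}{32898}\right) + 7561 \left(- \frac{1}{45481}\right) = \frac{1417}{32898} - \frac{7561}{45481} = - \frac{184295201}{1496233938} \approx -0.12317$)
$\frac{l{\left(10 \right)}}{C} = \frac{\sqrt{2} \sqrt{10}}{- \frac{184295201}{1496233938}} = 2 \sqrt{5} \left(- \frac{1496233938}{184295201}\right) = - \frac{2992467876 \sqrt{5}}{184295201}$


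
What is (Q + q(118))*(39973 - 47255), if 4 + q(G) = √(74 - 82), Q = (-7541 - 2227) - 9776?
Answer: 142348536 - 14564*I*√2 ≈ 1.4235e+8 - 20597.0*I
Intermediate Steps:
Q = -19544 (Q = -9768 - 9776 = -19544)
q(G) = -4 + 2*I*√2 (q(G) = -4 + √(74 - 82) = -4 + √(-8) = -4 + 2*I*√2)
(Q + q(118))*(39973 - 47255) = (-19544 + (-4 + 2*I*√2))*(39973 - 47255) = (-19548 + 2*I*√2)*(-7282) = 142348536 - 14564*I*√2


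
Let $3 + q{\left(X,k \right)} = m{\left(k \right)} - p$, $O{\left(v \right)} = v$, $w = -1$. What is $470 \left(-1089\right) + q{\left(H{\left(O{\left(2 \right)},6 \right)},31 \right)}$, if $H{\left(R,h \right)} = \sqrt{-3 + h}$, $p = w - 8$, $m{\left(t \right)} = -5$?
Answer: $-511829$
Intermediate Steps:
$p = -9$ ($p = -1 - 8 = -9$)
$q{\left(X,k \right)} = 1$ ($q{\left(X,k \right)} = -3 - -4 = -3 + \left(-5 + 9\right) = -3 + 4 = 1$)
$470 \left(-1089\right) + q{\left(H{\left(O{\left(2 \right)},6 \right)},31 \right)} = 470 \left(-1089\right) + 1 = -511830 + 1 = -511829$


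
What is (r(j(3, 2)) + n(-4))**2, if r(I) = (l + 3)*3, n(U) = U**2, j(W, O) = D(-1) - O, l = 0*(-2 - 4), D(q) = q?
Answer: 625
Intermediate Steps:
l = 0 (l = 0*(-6) = 0)
j(W, O) = -1 - O
r(I) = 9 (r(I) = (0 + 3)*3 = 3*3 = 9)
(r(j(3, 2)) + n(-4))**2 = (9 + (-4)**2)**2 = (9 + 16)**2 = 25**2 = 625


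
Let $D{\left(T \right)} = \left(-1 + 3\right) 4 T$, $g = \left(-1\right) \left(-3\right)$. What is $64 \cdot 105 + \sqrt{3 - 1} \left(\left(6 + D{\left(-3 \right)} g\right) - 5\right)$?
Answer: $6720 - 71 \sqrt{2} \approx 6619.6$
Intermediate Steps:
$g = 3$
$D{\left(T \right)} = 8 T$ ($D{\left(T \right)} = 2 \cdot 4 T = 8 T$)
$64 \cdot 105 + \sqrt{3 - 1} \left(\left(6 + D{\left(-3 \right)} g\right) - 5\right) = 64 \cdot 105 + \sqrt{3 - 1} \left(\left(6 + 8 \left(-3\right) 3\right) - 5\right) = 6720 + \sqrt{2} \left(\left(6 - 72\right) - 5\right) = 6720 + \sqrt{2} \left(-66 - 5\right) = 6720 + \sqrt{2} \left(-71\right) = 6720 - 71 \sqrt{2}$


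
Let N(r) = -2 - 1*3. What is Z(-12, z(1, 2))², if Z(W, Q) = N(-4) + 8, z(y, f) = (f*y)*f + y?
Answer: 9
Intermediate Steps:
N(r) = -5 (N(r) = -2 - 3 = -5)
z(y, f) = y + y*f² (z(y, f) = y*f² + y = y + y*f²)
Z(W, Q) = 3 (Z(W, Q) = -5 + 8 = 3)
Z(-12, z(1, 2))² = 3² = 9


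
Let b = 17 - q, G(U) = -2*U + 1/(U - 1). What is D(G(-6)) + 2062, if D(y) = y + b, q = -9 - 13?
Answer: 14790/7 ≈ 2112.9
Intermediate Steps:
G(U) = 1/(-1 + U) - 2*U (G(U) = -2*U + 1/(-1 + U) = 1/(-1 + U) - 2*U)
q = -22
b = 39 (b = 17 - 1*(-22) = 17 + 22 = 39)
D(y) = 39 + y (D(y) = y + 39 = 39 + y)
D(G(-6)) + 2062 = (39 + (1 - 2*(-6)² + 2*(-6))/(-1 - 6)) + 2062 = (39 + (1 - 2*36 - 12)/(-7)) + 2062 = (39 - (1 - 72 - 12)/7) + 2062 = (39 - ⅐*(-83)) + 2062 = (39 + 83/7) + 2062 = 356/7 + 2062 = 14790/7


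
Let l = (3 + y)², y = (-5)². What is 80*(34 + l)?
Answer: 65440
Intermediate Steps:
y = 25
l = 784 (l = (3 + 25)² = 28² = 784)
80*(34 + l) = 80*(34 + 784) = 80*818 = 65440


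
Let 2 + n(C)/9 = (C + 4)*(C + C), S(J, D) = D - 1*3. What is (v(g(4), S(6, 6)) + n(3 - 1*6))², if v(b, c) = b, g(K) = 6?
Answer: 4356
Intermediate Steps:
S(J, D) = -3 + D (S(J, D) = D - 3 = -3 + D)
n(C) = -18 + 18*C*(4 + C) (n(C) = -18 + 9*((C + 4)*(C + C)) = -18 + 9*((4 + C)*(2*C)) = -18 + 9*(2*C*(4 + C)) = -18 + 18*C*(4 + C))
(v(g(4), S(6, 6)) + n(3 - 1*6))² = (6 + (-18 + 18*(3 - 1*6)² + 72*(3 - 1*6)))² = (6 + (-18 + 18*(3 - 6)² + 72*(3 - 6)))² = (6 + (-18 + 18*(-3)² + 72*(-3)))² = (6 + (-18 + 18*9 - 216))² = (6 + (-18 + 162 - 216))² = (6 - 72)² = (-66)² = 4356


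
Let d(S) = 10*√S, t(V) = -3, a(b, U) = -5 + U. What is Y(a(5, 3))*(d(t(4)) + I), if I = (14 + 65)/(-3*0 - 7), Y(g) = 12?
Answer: -948/7 + 120*I*√3 ≈ -135.43 + 207.85*I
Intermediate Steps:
I = -79/7 (I = 79/(0 - 7) = 79/(-7) = 79*(-⅐) = -79/7 ≈ -11.286)
Y(a(5, 3))*(d(t(4)) + I) = 12*(10*√(-3) - 79/7) = 12*(10*(I*√3) - 79/7) = 12*(10*I*√3 - 79/7) = 12*(-79/7 + 10*I*√3) = -948/7 + 120*I*√3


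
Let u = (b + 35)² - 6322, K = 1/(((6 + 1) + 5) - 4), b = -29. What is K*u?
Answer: -3143/4 ≈ -785.75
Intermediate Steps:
K = ⅛ (K = 1/((7 + 5) - 4) = 1/(12 - 4) = 1/8 = ⅛ ≈ 0.12500)
u = -6286 (u = (-29 + 35)² - 6322 = 6² - 6322 = 36 - 6322 = -6286)
K*u = (⅛)*(-6286) = -3143/4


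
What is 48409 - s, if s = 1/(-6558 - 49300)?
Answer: 2704029923/55858 ≈ 48409.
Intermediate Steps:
s = -1/55858 (s = 1/(-55858) = -1/55858 ≈ -1.7903e-5)
48409 - s = 48409 - 1*(-1/55858) = 48409 + 1/55858 = 2704029923/55858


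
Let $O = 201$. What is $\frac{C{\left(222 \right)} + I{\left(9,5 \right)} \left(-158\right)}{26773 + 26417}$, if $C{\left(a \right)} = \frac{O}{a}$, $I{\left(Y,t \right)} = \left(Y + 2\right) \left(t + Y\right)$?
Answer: $- \frac{600167}{1312020} \approx -0.45744$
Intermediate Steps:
$I{\left(Y,t \right)} = \left(2 + Y\right) \left(Y + t\right)$
$C{\left(a \right)} = \frac{201}{a}$
$\frac{C{\left(222 \right)} + I{\left(9,5 \right)} \left(-158\right)}{26773 + 26417} = \frac{\frac{201}{222} + \left(9^{2} + 2 \cdot 9 + 2 \cdot 5 + 9 \cdot 5\right) \left(-158\right)}{26773 + 26417} = \frac{201 \cdot \frac{1}{222} + \left(81 + 18 + 10 + 45\right) \left(-158\right)}{53190} = \left(\frac{67}{74} + 154 \left(-158\right)\right) \frac{1}{53190} = \left(\frac{67}{74} - 24332\right) \frac{1}{53190} = \left(- \frac{1800501}{74}\right) \frac{1}{53190} = - \frac{600167}{1312020}$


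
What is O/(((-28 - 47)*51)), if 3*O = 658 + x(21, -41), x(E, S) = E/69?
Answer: -5047/87975 ≈ -0.057369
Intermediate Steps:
x(E, S) = E/69 (x(E, S) = E*(1/69) = E/69)
O = 5047/23 (O = (658 + (1/69)*21)/3 = (658 + 7/23)/3 = (⅓)*(15141/23) = 5047/23 ≈ 219.43)
O/(((-28 - 47)*51)) = 5047/(23*(((-28 - 47)*51))) = 5047/(23*((-75*51))) = (5047/23)/(-3825) = (5047/23)*(-1/3825) = -5047/87975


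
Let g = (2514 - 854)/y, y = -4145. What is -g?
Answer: 332/829 ≈ 0.40048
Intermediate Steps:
g = -332/829 (g = (2514 - 854)/(-4145) = 1660*(-1/4145) = -332/829 ≈ -0.40048)
-g = -1*(-332/829) = 332/829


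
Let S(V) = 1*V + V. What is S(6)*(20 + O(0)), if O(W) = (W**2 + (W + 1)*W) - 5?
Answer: 180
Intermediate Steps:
O(W) = -5 + W**2 + W*(1 + W) (O(W) = (W**2 + (1 + W)*W) - 5 = (W**2 + W*(1 + W)) - 5 = -5 + W**2 + W*(1 + W))
S(V) = 2*V (S(V) = V + V = 2*V)
S(6)*(20 + O(0)) = (2*6)*(20 + (-5 + 0 + 2*0**2)) = 12*(20 + (-5 + 0 + 2*0)) = 12*(20 + (-5 + 0 + 0)) = 12*(20 - 5) = 12*15 = 180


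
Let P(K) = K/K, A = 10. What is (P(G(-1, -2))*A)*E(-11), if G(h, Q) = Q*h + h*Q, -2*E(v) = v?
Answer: 55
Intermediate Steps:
E(v) = -v/2
G(h, Q) = 2*Q*h (G(h, Q) = Q*h + Q*h = 2*Q*h)
P(K) = 1
(P(G(-1, -2))*A)*E(-11) = (1*10)*(-½*(-11)) = 10*(11/2) = 55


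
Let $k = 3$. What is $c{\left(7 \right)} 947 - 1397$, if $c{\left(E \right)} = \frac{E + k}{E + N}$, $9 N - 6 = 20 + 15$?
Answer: $- \frac{30029}{52} \approx -577.48$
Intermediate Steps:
$N = \frac{41}{9}$ ($N = \frac{2}{3} + \frac{20 + 15}{9} = \frac{2}{3} + \frac{1}{9} \cdot 35 = \frac{2}{3} + \frac{35}{9} = \frac{41}{9} \approx 4.5556$)
$c{\left(E \right)} = \frac{3 + E}{\frac{41}{9} + E}$ ($c{\left(E \right)} = \frac{E + 3}{E + \frac{41}{9}} = \frac{3 + E}{\frac{41}{9} + E}$)
$c{\left(7 \right)} 947 - 1397 = \frac{9 \left(3 + 7\right)}{41 + 9 \cdot 7} \cdot 947 - 1397 = 9 \frac{1}{41 + 63} \cdot 10 \cdot 947 - 1397 = 9 \cdot \frac{1}{104} \cdot 10 \cdot 947 - 1397 = \frac{45}{52} \cdot 947 - 1397 = \frac{42615}{52} - 1397 = - \frac{30029}{52}$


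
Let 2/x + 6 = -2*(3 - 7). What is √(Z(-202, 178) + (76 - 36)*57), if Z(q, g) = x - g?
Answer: √2103 ≈ 45.858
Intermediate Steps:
x = 1 (x = 2/(-6 - 2*(3 - 7)) = 2/(-6 - 2*(-4)) = 2/(-6 + 8) = 2/2 = 2*(½) = 1)
Z(q, g) = 1 - g
√(Z(-202, 178) + (76 - 36)*57) = √((1 - 1*178) + (76 - 36)*57) = √((1 - 178) + 40*57) = √(-177 + 2280) = √2103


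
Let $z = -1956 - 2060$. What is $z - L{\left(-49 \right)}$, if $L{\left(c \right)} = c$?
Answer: $-3967$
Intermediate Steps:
$z = -4016$ ($z = -1956 - 2060 = -4016$)
$z - L{\left(-49 \right)} = -4016 - -49 = -4016 + 49 = -3967$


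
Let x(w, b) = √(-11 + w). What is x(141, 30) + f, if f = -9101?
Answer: -9101 + √130 ≈ -9089.6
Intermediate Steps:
x(141, 30) + f = √(-11 + 141) - 9101 = √130 - 9101 = -9101 + √130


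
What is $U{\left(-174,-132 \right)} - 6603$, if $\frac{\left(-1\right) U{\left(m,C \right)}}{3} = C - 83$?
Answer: $-5958$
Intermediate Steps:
$U{\left(m,C \right)} = 249 - 3 C$ ($U{\left(m,C \right)} = - 3 \left(C - 83\right) = - 3 \left(-83 + C\right) = 249 - 3 C$)
$U{\left(-174,-132 \right)} - 6603 = \left(249 - -396\right) - 6603 = \left(249 + 396\right) - 6603 = 645 - 6603 = -5958$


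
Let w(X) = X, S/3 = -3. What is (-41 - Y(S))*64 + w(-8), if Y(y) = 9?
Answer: -3208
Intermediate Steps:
S = -9 (S = 3*(-3) = -9)
(-41 - Y(S))*64 + w(-8) = (-41 - 1*9)*64 - 8 = (-41 - 9)*64 - 8 = -50*64 - 8 = -3200 - 8 = -3208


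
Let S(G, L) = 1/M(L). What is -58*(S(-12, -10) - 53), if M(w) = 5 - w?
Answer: 46052/15 ≈ 3070.1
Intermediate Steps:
S(G, L) = 1/(5 - L)
-58*(S(-12, -10) - 53) = -58*(-1/(-5 - 10) - 53) = -58*(-1/(-15) - 53) = -58*(-1*(-1/15) - 53) = -58*(1/15 - 53) = -58*(-794/15) = 46052/15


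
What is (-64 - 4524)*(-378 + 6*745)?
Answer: -18774096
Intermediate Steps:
(-64 - 4524)*(-378 + 6*745) = -4588*(-378 + 4470) = -4588*4092 = -18774096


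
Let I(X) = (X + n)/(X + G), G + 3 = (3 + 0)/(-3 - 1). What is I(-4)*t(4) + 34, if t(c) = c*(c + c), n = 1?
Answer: 1438/31 ≈ 46.387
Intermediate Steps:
t(c) = 2*c² (t(c) = c*(2*c) = 2*c²)
G = -15/4 (G = -3 + (3 + 0)/(-3 - 1) = -3 + 3/(-4) = -3 + 3*(-¼) = -3 - ¾ = -15/4 ≈ -3.7500)
I(X) = (1 + X)/(-15/4 + X) (I(X) = (X + 1)/(X - 15/4) = (1 + X)/(-15/4 + X))
I(-4)*t(4) + 34 = (4*(1 - 4)/(-15 + 4*(-4)))*(2*4²) + 34 = (4*(-3)/(-15 - 16))*(2*16) + 34 = (4*(-3)/(-31))*32 + 34 = (4*(-1/31)*(-3))*32 + 34 = (12/31)*32 + 34 = 384/31 + 34 = 1438/31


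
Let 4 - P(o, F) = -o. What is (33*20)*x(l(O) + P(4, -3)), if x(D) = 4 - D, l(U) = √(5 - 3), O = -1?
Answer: -2640 - 660*√2 ≈ -3573.4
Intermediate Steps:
P(o, F) = 4 + o (P(o, F) = 4 - (-1)*o = 4 + o)
l(U) = √2
(33*20)*x(l(O) + P(4, -3)) = (33*20)*(4 - (√2 + (4 + 4))) = 660*(4 - (√2 + 8)) = 660*(4 - (8 + √2)) = 660*(4 + (-8 - √2)) = 660*(-4 - √2) = -2640 - 660*√2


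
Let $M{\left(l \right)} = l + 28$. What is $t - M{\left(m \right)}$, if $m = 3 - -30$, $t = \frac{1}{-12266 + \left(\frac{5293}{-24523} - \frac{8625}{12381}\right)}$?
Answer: $- \frac{75731009983563}{1241490307822} \approx -61.0$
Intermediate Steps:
$t = - \frac{101206421}{1241490307822}$ ($t = \frac{1}{-12266 + \left(5293 \left(- \frac{1}{24523}\right) - \frac{2875}{4127}\right)} = \frac{1}{-12266 - \frac{92347836}{101206421}} = \frac{1}{- \frac{1241490307822}{101206421}} = - \frac{101206421}{1241490307822} \approx -8.152 \cdot 10^{-5}$)
$m = 33$ ($m = 3 + 30 = 33$)
$M{\left(l \right)} = 28 + l$
$t - M{\left(m \right)} = - \frac{101206421}{1241490307822} - \left(28 + 33\right) = - \frac{101206421}{1241490307822} - 61 = - \frac{75731009983563}{1241490307822}$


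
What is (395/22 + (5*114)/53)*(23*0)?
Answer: 0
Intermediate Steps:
(395/22 + (5*114)/53)*(23*0) = (395*(1/22) + 570*(1/53))*0 = (395/22 + 570/53)*0 = (33475/1166)*0 = 0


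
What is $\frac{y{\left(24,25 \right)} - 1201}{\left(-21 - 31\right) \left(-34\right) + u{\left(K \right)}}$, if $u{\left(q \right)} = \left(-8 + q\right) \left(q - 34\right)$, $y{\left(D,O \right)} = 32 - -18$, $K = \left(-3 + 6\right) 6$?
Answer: $- \frac{1151}{1608} \approx -0.7158$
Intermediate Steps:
$K = 18$ ($K = 3 \cdot 6 = 18$)
$y{\left(D,O \right)} = 50$ ($y{\left(D,O \right)} = 32 + 18 = 50$)
$u{\left(q \right)} = \left(-34 + q\right) \left(-8 + q\right)$ ($u{\left(q \right)} = \left(-8 + q\right) \left(-34 + q\right) = \left(-34 + q\right) \left(-8 + q\right)$)
$\frac{y{\left(24,25 \right)} - 1201}{\left(-21 - 31\right) \left(-34\right) + u{\left(K \right)}} = \frac{50 - 1201}{\left(-21 - 31\right) \left(-34\right) + \left(272 + 18^{2} - 756\right)} = - \frac{1151}{\left(-52\right) \left(-34\right) + \left(272 + 324 - 756\right)} = - \frac{1151}{1768 - 160} = - \frac{1151}{1608}$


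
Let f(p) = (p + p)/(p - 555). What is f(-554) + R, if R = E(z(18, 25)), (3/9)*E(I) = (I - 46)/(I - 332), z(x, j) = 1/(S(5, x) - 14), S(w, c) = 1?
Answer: 2258703/1595851 ≈ 1.4154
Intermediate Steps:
f(p) = 2*p/(-555 + p) (f(p) = (2*p)/(-555 + p) = 2*p/(-555 + p))
z(x, j) = -1/13 (z(x, j) = 1/(1 - 14) = 1/(-13) = -1/13)
E(I) = 3*(-46 + I)/(-332 + I) (E(I) = 3*((I - 46)/(I - 332)) = 3*((-46 + I)/(-332 + I)) = 3*(-46 + I)/(-332 + I))
R = 599/1439 (R = 3*(-46 - 1/13)/(-332 - 1/13) = 3*(-599/13)/(-4317/13) = 3*(-13/4317)*(-599/13) = 599/1439 ≈ 0.41626)
f(-554) + R = 2*(-554)/(-555 - 554) + 599/1439 = 2*(-554)/(-1109) + 599/1439 = 2*(-554)*(-1/1109) + 599/1439 = 1108/1109 + 599/1439 = 2258703/1595851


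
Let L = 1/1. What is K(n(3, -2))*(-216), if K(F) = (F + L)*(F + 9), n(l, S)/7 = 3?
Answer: -142560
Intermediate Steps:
n(l, S) = 21 (n(l, S) = 7*3 = 21)
L = 1
K(F) = (1 + F)*(9 + F) (K(F) = (F + 1)*(F + 9) = (1 + F)*(9 + F))
K(n(3, -2))*(-216) = (9 + 21² + 10*21)*(-216) = (9 + 441 + 210)*(-216) = 660*(-216) = -142560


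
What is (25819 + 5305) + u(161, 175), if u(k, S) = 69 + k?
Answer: 31354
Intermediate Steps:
(25819 + 5305) + u(161, 175) = (25819 + 5305) + (69 + 161) = 31124 + 230 = 31354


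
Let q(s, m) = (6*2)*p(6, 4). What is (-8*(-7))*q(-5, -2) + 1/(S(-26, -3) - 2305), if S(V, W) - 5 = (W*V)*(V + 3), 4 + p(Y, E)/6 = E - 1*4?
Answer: -66028033/4094 ≈ -16128.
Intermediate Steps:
p(Y, E) = -48 + 6*E (p(Y, E) = -24 + 6*(E - 1*4) = -24 + 6*(E - 4) = -24 + 6*(-4 + E) = -24 + (-24 + 6*E) = -48 + 6*E)
q(s, m) = -288 (q(s, m) = (6*2)*(-48 + 6*4) = 12*(-48 + 24) = 12*(-24) = -288)
S(V, W) = 5 + V*W*(3 + V) (S(V, W) = 5 + (W*V)*(V + 3) = 5 + (V*W)*(3 + V) = 5 + V*W*(3 + V))
(-8*(-7))*q(-5, -2) + 1/(S(-26, -3) - 2305) = -8*(-7)*(-288) + 1/((5 - 3*(-26)² + 3*(-26)*(-3)) - 2305) = 56*(-288) + 1/((5 - 3*676 + 234) - 2305) = -16128 + 1/((5 - 2028 + 234) - 2305) = -16128 + 1/(-1789 - 2305) = -16128 + 1/(-4094) = -16128 - 1/4094 = -66028033/4094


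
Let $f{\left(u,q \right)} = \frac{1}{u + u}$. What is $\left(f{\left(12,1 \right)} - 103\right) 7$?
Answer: $- \frac{17297}{24} \approx -720.71$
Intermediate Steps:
$f{\left(u,q \right)} = \frac{1}{2 u}$
$\left(f{\left(12,1 \right)} - 103\right) 7 = \left(\frac{1}{2 \cdot 12} - 103\right) 7 = \left(\frac{1}{2} \cdot \frac{1}{12} - 103\right) 7 = \left(\frac{1}{24} - 103\right) 7 = \left(- \frac{2471}{24}\right) 7 = - \frac{17297}{24}$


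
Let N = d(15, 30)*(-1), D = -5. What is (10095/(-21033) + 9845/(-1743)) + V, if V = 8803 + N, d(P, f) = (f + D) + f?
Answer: 35609061638/4073391 ≈ 8741.9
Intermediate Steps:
d(P, f) = -5 + 2*f (d(P, f) = (f - 5) + f = (-5 + f) + f = -5 + 2*f)
N = -55 (N = (-5 + 2*30)*(-1) = (-5 + 60)*(-1) = 55*(-1) = -55)
V = 8748 (V = 8803 - 55 = 8748)
(10095/(-21033) + 9845/(-1743)) + V = (10095/(-21033) + 9845/(-1743)) + 8748 = (10095*(-1/21033) + 9845*(-1/1743)) + 8748 = (-3365/7011 - 9845/1743) + 8748 = -24962830/4073391 + 8748 = 35609061638/4073391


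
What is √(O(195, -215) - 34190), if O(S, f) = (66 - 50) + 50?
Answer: 2*I*√8531 ≈ 184.73*I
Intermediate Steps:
O(S, f) = 66 (O(S, f) = 16 + 50 = 66)
√(O(195, -215) - 34190) = √(66 - 34190) = √(-34124) = 2*I*√8531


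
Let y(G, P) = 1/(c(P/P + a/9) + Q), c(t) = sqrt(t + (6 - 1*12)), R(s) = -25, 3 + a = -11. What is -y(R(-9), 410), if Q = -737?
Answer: 6633/4888580 + 3*I*sqrt(59)/4888580 ≈ 0.0013568 + 4.7137e-6*I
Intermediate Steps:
a = -14 (a = -3 - 11 = -14)
c(t) = sqrt(-6 + t) (c(t) = sqrt(t + (6 - 12)) = sqrt(t - 6) = sqrt(-6 + t))
y(G, P) = 1/(-737 + I*sqrt(59)/3) (y(G, P) = 1/(sqrt(-6 + (P/P - 14/9)) - 737) = 1/(sqrt(-6 + (1 - 14*1/9)) - 737) = 1/(sqrt(-6 + (1 - 14/9)) - 737) = 1/(sqrt(-6 - 5/9) - 737) = 1/(sqrt(-59/9) - 737) = 1/(I*sqrt(59)/3 - 737) = 1/(-737 + I*sqrt(59)/3))
-y(R(-9), 410) = -(-6633/4888580 - 3*I*sqrt(59)/4888580) = 6633/4888580 + 3*I*sqrt(59)/4888580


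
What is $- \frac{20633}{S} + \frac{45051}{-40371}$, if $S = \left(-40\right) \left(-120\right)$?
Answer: $- \frac{349739881}{64593600} \approx -5.4145$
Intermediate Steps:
$S = 4800$
$- \frac{20633}{S} + \frac{45051}{-40371} = - \frac{20633}{4800} + \frac{45051}{-40371} = \left(-20633\right) \frac{1}{4800} + 45051 \left(- \frac{1}{40371}\right) = - \frac{20633}{4800} - \frac{15017}{13457} = - \frac{349739881}{64593600}$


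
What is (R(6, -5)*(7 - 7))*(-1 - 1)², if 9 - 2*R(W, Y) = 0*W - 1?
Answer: 0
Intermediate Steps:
R(W, Y) = 5 (R(W, Y) = 9/2 - (0*W - 1)/2 = 9/2 - (0 - 1)/2 = 9/2 - ½*(-1) = 9/2 + ½ = 5)
(R(6, -5)*(7 - 7))*(-1 - 1)² = (5*(7 - 7))*(-1 - 1)² = (5*0)*(-2)² = 0*4 = 0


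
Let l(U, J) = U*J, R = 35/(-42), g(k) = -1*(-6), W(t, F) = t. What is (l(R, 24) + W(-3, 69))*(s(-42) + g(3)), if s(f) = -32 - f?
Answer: -368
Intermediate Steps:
g(k) = 6
R = -⅚ (R = 35*(-1/42) = -⅚ ≈ -0.83333)
l(U, J) = J*U
(l(R, 24) + W(-3, 69))*(s(-42) + g(3)) = (24*(-⅚) - 3)*((-32 - 1*(-42)) + 6) = (-20 - 3)*((-32 + 42) + 6) = -23*(10 + 6) = -23*16 = -368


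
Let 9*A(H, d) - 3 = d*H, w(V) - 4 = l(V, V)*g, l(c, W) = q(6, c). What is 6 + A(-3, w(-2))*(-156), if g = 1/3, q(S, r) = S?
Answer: 266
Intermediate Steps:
l(c, W) = 6
g = ⅓ ≈ 0.33333
w(V) = 6 (w(V) = 4 + 6*(⅓) = 4 + 2 = 6)
A(H, d) = ⅓ + H*d/9 (A(H, d) = ⅓ + (d*H)/9 = ⅓ + (H*d)/9 = ⅓ + H*d/9)
6 + A(-3, w(-2))*(-156) = 6 + (⅓ + (⅑)*(-3)*6)*(-156) = 6 + (⅓ - 2)*(-156) = 6 - 5/3*(-156) = 6 + 260 = 266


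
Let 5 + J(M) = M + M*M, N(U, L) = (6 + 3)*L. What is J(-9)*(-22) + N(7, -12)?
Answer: -1582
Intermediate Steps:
N(U, L) = 9*L
J(M) = -5 + M + M**2 (J(M) = -5 + (M + M*M) = -5 + (M + M**2) = -5 + M + M**2)
J(-9)*(-22) + N(7, -12) = (-5 - 9 + (-9)**2)*(-22) + 9*(-12) = (-5 - 9 + 81)*(-22) - 108 = 67*(-22) - 108 = -1474 - 108 = -1582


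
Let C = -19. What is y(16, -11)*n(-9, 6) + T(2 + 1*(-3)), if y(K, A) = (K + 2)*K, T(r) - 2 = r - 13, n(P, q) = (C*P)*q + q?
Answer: 297204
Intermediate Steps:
n(P, q) = q - 19*P*q (n(P, q) = (-19*P)*q + q = -19*P*q + q = q - 19*P*q)
T(r) = -11 + r (T(r) = 2 + (r - 13) = 2 + (-13 + r) = -11 + r)
y(K, A) = K*(2 + K) (y(K, A) = (2 + K)*K = K*(2 + K))
y(16, -11)*n(-9, 6) + T(2 + 1*(-3)) = (16*(2 + 16))*(6*(1 - 19*(-9))) + (-11 + (2 + 1*(-3))) = (16*18)*(6*(1 + 171)) + (-11 + (2 - 3)) = 288*(6*172) + (-11 - 1) = 288*1032 - 12 = 297216 - 12 = 297204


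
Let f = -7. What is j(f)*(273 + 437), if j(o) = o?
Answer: -4970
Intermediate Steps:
j(f)*(273 + 437) = -7*(273 + 437) = -7*710 = -4970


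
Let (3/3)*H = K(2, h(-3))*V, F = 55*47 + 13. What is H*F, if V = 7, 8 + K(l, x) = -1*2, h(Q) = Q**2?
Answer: -181860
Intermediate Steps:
K(l, x) = -10 (K(l, x) = -8 - 1*2 = -8 - 2 = -10)
F = 2598 (F = 2585 + 13 = 2598)
H = -70 (H = -10*7 = -70)
H*F = -70*2598 = -181860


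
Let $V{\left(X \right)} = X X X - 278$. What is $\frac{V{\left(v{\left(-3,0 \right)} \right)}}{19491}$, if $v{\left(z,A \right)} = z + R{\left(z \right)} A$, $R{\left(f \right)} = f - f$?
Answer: $- \frac{305}{19491} \approx -0.015648$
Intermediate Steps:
$R{\left(f \right)} = 0$
$v{\left(z,A \right)} = z$ ($v{\left(z,A \right)} = z + 0 A = z + 0 = z$)
$V{\left(X \right)} = -278 + X^{3}$ ($V{\left(X \right)} = X^{2} X - 278 = X^{3} - 278 = -278 + X^{3}$)
$\frac{V{\left(v{\left(-3,0 \right)} \right)}}{19491} = \frac{-278 + \left(-3\right)^{3}}{19491} = \left(-278 - 27\right) \frac{1}{19491} = \left(-305\right) \frac{1}{19491} = - \frac{305}{19491}$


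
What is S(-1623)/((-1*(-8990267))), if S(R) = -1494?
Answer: -1494/8990267 ≈ -0.00016618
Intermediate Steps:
S(-1623)/((-1*(-8990267))) = -1494/((-1*(-8990267))) = -1494/8990267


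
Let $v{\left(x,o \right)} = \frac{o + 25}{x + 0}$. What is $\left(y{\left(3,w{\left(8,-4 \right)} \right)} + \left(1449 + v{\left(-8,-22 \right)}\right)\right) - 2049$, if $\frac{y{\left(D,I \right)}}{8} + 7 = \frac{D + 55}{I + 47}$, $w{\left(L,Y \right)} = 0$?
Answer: $- \frac{243085}{376} \approx -646.5$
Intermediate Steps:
$v{\left(x,o \right)} = \frac{25 + o}{x}$
$y{\left(D,I \right)} = -56 + \frac{8 \left(55 + D\right)}{47 + I}$ ($y{\left(D,I \right)} = -56 + 8 \frac{D + 55}{I + 47} = -56 + 8 \frac{55 + D}{47 + I} = -56 + \frac{8 \left(55 + D\right)}{47 + I}$)
$\left(y{\left(3,w{\left(8,-4 \right)} \right)} + \left(1449 + v{\left(-8,-22 \right)}\right)\right) - 2049 = \left(\frac{8 \left(-274 + 3 - 0\right)}{47 + 0} + \left(1449 + \frac{25 - 22}{-8}\right)\right) - 2049 = \left(\frac{8 \left(-274 + 3 + 0\right)}{47} + \left(1449 - \frac{3}{8}\right)\right) - 2049 = \left(8 \cdot \frac{1}{47} \left(-271\right) + \left(1449 - \frac{3}{8}\right)\right) - 2049 = \left(- \frac{2168}{47} + \frac{11589}{8}\right) - 2049 = \frac{527339}{376} - 2049 = - \frac{243085}{376}$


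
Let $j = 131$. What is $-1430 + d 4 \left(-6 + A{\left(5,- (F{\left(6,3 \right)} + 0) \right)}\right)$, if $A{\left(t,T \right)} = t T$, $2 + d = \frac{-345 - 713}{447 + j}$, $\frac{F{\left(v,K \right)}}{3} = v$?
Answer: $\frac{11818}{289} \approx 40.893$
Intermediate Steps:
$F{\left(v,K \right)} = 3 v$
$d = - \frac{1107}{289}$ ($d = -2 + \frac{-345 - 713}{447 + 131} = -2 - \frac{1058}{578} = -2 - \frac{529}{289} = - \frac{1107}{289} \approx -3.8304$)
$A{\left(t,T \right)} = T t$
$-1430 + d 4 \left(-6 + A{\left(5,- (F{\left(6,3 \right)} + 0) \right)}\right) = -1430 - \frac{1107 \cdot 4 \left(-6 + - (3 \cdot 6 + 0) 5\right)}{289} = -1430 - \frac{1107 \cdot 4 \left(-6 + - (18 + 0) 5\right)}{289} = -1430 - \frac{1107 \cdot 4 \left(-6 + \left(-1\right) 18 \cdot 5\right)}{289} = -1430 - \frac{1107 \cdot 4 \left(-6 - 90\right)}{289} = -1430 - \frac{1107 \cdot 4 \left(-96\right)}{289} = -1430 - - \frac{425088}{289} = -1430 + \frac{425088}{289} = \frac{11818}{289}$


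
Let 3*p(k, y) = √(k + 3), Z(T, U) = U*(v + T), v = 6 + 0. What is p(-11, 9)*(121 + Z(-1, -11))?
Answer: 44*I*√2 ≈ 62.225*I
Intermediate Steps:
v = 6
Z(T, U) = U*(6 + T)
p(k, y) = √(3 + k)/3 (p(k, y) = √(k + 3)/3 = √(3 + k)/3)
p(-11, 9)*(121 + Z(-1, -11)) = (√(3 - 11)/3)*(121 - 11*(6 - 1)) = (√(-8)/3)*(121 - 11*5) = ((2*I*√2)/3)*(121 - 55) = (2*I*√2/3)*66 = 44*I*√2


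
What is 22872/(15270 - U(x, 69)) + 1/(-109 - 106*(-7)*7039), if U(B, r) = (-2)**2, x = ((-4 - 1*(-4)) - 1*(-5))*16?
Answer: 50955244165/34010258871 ≈ 1.4982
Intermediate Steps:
x = 80 (x = ((-4 + 4) + 5)*16 = (0 + 5)*16 = 5*16 = 80)
U(B, r) = 4
22872/(15270 - U(x, 69)) + 1/(-109 - 106*(-7)*7039) = 22872/(15270 - 1*4) + 1/(-109 - 106*(-7)*7039) = 22872/(15270 - 4) + (1/7039)/(-109 + 742) = 22872/15266 + (1/7039)/633 = 22872*(1/15266) + (1/633)*(1/7039) = 11436/7633 + 1/4455687 = 50955244165/34010258871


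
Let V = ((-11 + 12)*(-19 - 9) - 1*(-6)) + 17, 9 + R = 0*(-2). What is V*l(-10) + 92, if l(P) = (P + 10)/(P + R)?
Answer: 92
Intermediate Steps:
R = -9 (R = -9 + 0*(-2) = -9 + 0 = -9)
l(P) = (10 + P)/(-9 + P) (l(P) = (P + 10)/(P - 9) = (10 + P)/(-9 + P))
V = -5 (V = (1*(-28) + 6) + 17 = (-28 + 6) + 17 = -22 + 17 = -5)
V*l(-10) + 92 = -5*(10 - 10)/(-9 - 10) + 92 = -5*0/(-19) + 92 = -(-5)*0/19 + 92 = -5*0 + 92 = 0 + 92 = 92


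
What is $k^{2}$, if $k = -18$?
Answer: $324$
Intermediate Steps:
$k^{2} = \left(-18\right)^{2} = 324$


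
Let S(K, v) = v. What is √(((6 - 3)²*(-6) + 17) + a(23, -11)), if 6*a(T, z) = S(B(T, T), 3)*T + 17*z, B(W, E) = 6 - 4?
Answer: I*√510/3 ≈ 7.5277*I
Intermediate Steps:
B(W, E) = 2
a(T, z) = T/2 + 17*z/6 (a(T, z) = (3*T + 17*z)/6 = T/2 + 17*z/6)
√(((6 - 3)²*(-6) + 17) + a(23, -11)) = √(((6 - 3)²*(-6) + 17) + ((½)*23 + (17/6)*(-11))) = √((3²*(-6) + 17) + (23/2 - 187/6)) = √((9*(-6) + 17) - 59/3) = √((-54 + 17) - 59/3) = √(-37 - 59/3) = √(-170/3) = I*√510/3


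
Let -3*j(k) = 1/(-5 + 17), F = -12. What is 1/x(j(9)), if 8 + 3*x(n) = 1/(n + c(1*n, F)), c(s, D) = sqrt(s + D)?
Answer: -93561/249892 + 81*I*sqrt(433)/124946 ≈ -0.37441 + 0.01349*I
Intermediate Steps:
j(k) = -1/36 (j(k) = -1/(3*(-5 + 17)) = -1/3/12 = -1/3*1/12 = -1/36)
c(s, D) = sqrt(D + s)
x(n) = -8/3 + 1/(3*(n + sqrt(-12 + n))) (x(n) = -8/3 + 1/(3*(n + sqrt(-12 + 1*n))) = -8/3 + 1/(3*(n + sqrt(-12 + n))))
1/x(j(9)) = 1/((1 - 8*(-1/36) - 8*sqrt(-12 - 1/36))/(3*(-1/36 + sqrt(-12 - 1/36)))) = 1/((1 + 2/9 - 4*I*sqrt(433)/3)/(3*(-1/36 + sqrt(-433/36)))) = 1/((1 + 2/9 - 4*I*sqrt(433)/3)/(3*(-1/36 + I*sqrt(433)/6))) = 1/((11/9 - 4*I*sqrt(433)/3)/(3*(-1/36 + I*sqrt(433)/6))) = 3*(-1/36 + I*sqrt(433)/6)/(11/9 - 4*I*sqrt(433)/3)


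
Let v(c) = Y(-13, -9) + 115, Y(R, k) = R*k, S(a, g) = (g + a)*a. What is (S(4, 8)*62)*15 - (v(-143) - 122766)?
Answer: 167174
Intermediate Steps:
S(a, g) = a*(a + g) (S(a, g) = (a + g)*a = a*(a + g))
v(c) = 232 (v(c) = -13*(-9) + 115 = 117 + 115 = 232)
(S(4, 8)*62)*15 - (v(-143) - 122766) = ((4*(4 + 8))*62)*15 - (232 - 122766) = ((4*12)*62)*15 - 1*(-122534) = (48*62)*15 + 122534 = 2976*15 + 122534 = 44640 + 122534 = 167174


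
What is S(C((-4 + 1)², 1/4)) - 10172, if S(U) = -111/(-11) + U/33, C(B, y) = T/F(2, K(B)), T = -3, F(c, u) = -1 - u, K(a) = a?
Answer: -101619/10 ≈ -10162.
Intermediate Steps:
C(B, y) = -3/(-1 - B)
S(U) = 111/11 + U/33 (S(U) = -111*(-1/11) + U*(1/33) = 111/11 + U/33)
S(C((-4 + 1)², 1/4)) - 10172 = (111/11 + (3/(1 + (-4 + 1)²))/33) - 10172 = (111/11 + (3/(1 + (-3)²))/33) - 10172 = (111/11 + (3/(1 + 9))/33) - 10172 = (111/11 + (3/10)/33) - 10172 = (111/11 + (3*(⅒))/33) - 10172 = (111/11 + (1/33)*(3/10)) - 10172 = (111/11 + 1/110) - 10172 = 101/10 - 10172 = -101619/10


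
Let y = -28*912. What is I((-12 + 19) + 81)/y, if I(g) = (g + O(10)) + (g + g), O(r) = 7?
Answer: -271/25536 ≈ -0.010612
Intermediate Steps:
y = -25536
I(g) = 7 + 3*g (I(g) = (g + 7) + (g + g) = (7 + g) + 2*g = 7 + 3*g)
I((-12 + 19) + 81)/y = (7 + 3*((-12 + 19) + 81))/(-25536) = (7 + 3*(7 + 81))*(-1/25536) = (7 + 3*88)*(-1/25536) = (7 + 264)*(-1/25536) = 271*(-1/25536) = -271/25536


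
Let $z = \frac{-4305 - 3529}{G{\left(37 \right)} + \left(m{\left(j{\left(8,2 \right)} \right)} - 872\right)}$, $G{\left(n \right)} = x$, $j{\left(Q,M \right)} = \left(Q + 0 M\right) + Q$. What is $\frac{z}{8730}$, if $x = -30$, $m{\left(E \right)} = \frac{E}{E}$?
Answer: $\frac{3917}{3932865} \approx 0.00099597$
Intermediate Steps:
$j{\left(Q,M \right)} = 2 Q$ ($j{\left(Q,M \right)} = \left(Q + 0\right) + Q = Q + Q = 2 Q$)
$m{\left(E \right)} = 1$
$G{\left(n \right)} = -30$
$z = \frac{7834}{901}$ ($z = \frac{-4305 - 3529}{-30 + \left(1 - 872\right)} = - \frac{7834}{-30 + \left(1 - 872\right)} = - \frac{7834}{-30 - 871} = - \frac{7834}{-901} = \left(-7834\right) \left(- \frac{1}{901}\right) = \frac{7834}{901} \approx 8.6948$)
$\frac{z}{8730} = \frac{7834}{901 \cdot 8730} = \frac{7834}{901} \cdot \frac{1}{8730} = \frac{3917}{3932865}$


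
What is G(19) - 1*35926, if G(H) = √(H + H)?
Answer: -35926 + √38 ≈ -35920.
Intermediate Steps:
G(H) = √2*√H (G(H) = √(2*H) = √2*√H)
G(19) - 1*35926 = √2*√19 - 1*35926 = √38 - 35926 = -35926 + √38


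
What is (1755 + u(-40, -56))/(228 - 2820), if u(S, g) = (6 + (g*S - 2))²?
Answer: -559699/288 ≈ -1943.4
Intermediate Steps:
u(S, g) = (4 + S*g)² (u(S, g) = (6 + (S*g - 2))² = (6 + (-2 + S*g))² = (4 + S*g)²)
(1755 + u(-40, -56))/(228 - 2820) = (1755 + (4 - 40*(-56))²)/(228 - 2820) = (1755 + (4 + 2240)²)/(-2592) = (1755 + 2244²)*(-1/2592) = (1755 + 5035536)*(-1/2592) = 5037291*(-1/2592) = -559699/288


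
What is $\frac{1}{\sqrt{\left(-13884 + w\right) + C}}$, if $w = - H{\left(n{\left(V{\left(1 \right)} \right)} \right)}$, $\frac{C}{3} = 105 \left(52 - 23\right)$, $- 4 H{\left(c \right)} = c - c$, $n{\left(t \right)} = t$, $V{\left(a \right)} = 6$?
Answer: $- \frac{i \sqrt{4749}}{4749} \approx - 0.014511 i$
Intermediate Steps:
$H{\left(c \right)} = 0$ ($H{\left(c \right)} = - \frac{c - c}{4} = \left(- \frac{1}{4}\right) 0 = 0$)
$C = 9135$ ($C = 3 \cdot 105 \left(52 - 23\right) = 3 \cdot 105 \cdot 29 = 3 \cdot 3045 = 9135$)
$w = 0$ ($w = \left(-1\right) 0 = 0$)
$\frac{1}{\sqrt{\left(-13884 + w\right) + C}} = \frac{1}{\sqrt{\left(-13884 + 0\right) + 9135}} = \frac{1}{\sqrt{-13884 + 9135}} = \frac{1}{\sqrt{-4749}} = \frac{1}{i \sqrt{4749}} = - \frac{i \sqrt{4749}}{4749}$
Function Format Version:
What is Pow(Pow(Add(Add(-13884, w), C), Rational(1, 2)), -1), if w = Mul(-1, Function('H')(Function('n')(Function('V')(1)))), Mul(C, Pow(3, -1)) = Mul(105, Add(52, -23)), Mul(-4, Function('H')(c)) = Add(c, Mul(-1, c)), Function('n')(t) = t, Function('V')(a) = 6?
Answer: Mul(Rational(-1, 4749), I, Pow(4749, Rational(1, 2))) ≈ Mul(-0.014511, I)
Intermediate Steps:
Function('H')(c) = 0 (Function('H')(c) = Mul(Rational(-1, 4), Add(c, Mul(-1, c))) = Mul(Rational(-1, 4), 0) = 0)
C = 9135 (C = Mul(3, Mul(105, Add(52, -23))) = Mul(3, Mul(105, 29)) = Mul(3, 3045) = 9135)
w = 0 (w = Mul(-1, 0) = 0)
Pow(Pow(Add(Add(-13884, w), C), Rational(1, 2)), -1) = Pow(Pow(Add(Add(-13884, 0), 9135), Rational(1, 2)), -1) = Pow(Pow(Add(-13884, 9135), Rational(1, 2)), -1) = Pow(Pow(-4749, Rational(1, 2)), -1) = Pow(Mul(I, Pow(4749, Rational(1, 2))), -1) = Mul(Rational(-1, 4749), I, Pow(4749, Rational(1, 2)))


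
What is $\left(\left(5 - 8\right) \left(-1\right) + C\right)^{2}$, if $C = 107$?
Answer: $12100$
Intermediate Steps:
$\left(\left(5 - 8\right) \left(-1\right) + C\right)^{2} = \left(\left(5 - 8\right) \left(-1\right) + 107\right)^{2} = \left(\left(-3\right) \left(-1\right) + 107\right)^{2} = \left(3 + 107\right)^{2} = 110^{2} = 12100$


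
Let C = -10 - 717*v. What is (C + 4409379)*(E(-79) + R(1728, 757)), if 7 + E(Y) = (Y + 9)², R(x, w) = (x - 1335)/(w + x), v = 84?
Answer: 52883371291218/2485 ≈ 2.1281e+10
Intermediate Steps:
C = -60238 (C = -10 - 717*84 = -10 - 60228 = -60238)
R(x, w) = (-1335 + x)/(w + x)
E(Y) = -7 + (9 + Y)² (E(Y) = -7 + (Y + 9)² = -7 + (9 + Y)²)
(C + 4409379)*(E(-79) + R(1728, 757)) = (-60238 + 4409379)*((-7 + (9 - 79)²) + (-1335 + 1728)/(757 + 1728)) = 4349141*((-7 + (-70)²) + 393/2485) = 4349141*((-7 + 4900) + (1/2485)*393) = 4349141*(4893 + 393/2485) = 4349141*(12159498/2485) = 52883371291218/2485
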